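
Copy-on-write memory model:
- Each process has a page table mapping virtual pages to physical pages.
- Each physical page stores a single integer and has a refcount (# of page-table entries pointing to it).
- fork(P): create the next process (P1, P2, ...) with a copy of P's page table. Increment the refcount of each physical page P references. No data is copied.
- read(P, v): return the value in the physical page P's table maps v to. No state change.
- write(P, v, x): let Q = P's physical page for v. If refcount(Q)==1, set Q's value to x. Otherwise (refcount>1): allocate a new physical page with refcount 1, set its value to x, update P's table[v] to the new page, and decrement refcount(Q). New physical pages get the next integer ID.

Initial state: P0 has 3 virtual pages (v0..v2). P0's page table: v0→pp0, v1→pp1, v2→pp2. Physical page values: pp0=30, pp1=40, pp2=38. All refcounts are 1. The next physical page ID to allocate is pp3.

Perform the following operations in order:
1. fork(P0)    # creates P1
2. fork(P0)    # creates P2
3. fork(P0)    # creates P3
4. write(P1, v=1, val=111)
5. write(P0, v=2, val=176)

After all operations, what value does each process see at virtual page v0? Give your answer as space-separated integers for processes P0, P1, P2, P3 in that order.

Op 1: fork(P0) -> P1. 3 ppages; refcounts: pp0:2 pp1:2 pp2:2
Op 2: fork(P0) -> P2. 3 ppages; refcounts: pp0:3 pp1:3 pp2:3
Op 3: fork(P0) -> P3. 3 ppages; refcounts: pp0:4 pp1:4 pp2:4
Op 4: write(P1, v1, 111). refcount(pp1)=4>1 -> COPY to pp3. 4 ppages; refcounts: pp0:4 pp1:3 pp2:4 pp3:1
Op 5: write(P0, v2, 176). refcount(pp2)=4>1 -> COPY to pp4. 5 ppages; refcounts: pp0:4 pp1:3 pp2:3 pp3:1 pp4:1
P0: v0 -> pp0 = 30
P1: v0 -> pp0 = 30
P2: v0 -> pp0 = 30
P3: v0 -> pp0 = 30

Answer: 30 30 30 30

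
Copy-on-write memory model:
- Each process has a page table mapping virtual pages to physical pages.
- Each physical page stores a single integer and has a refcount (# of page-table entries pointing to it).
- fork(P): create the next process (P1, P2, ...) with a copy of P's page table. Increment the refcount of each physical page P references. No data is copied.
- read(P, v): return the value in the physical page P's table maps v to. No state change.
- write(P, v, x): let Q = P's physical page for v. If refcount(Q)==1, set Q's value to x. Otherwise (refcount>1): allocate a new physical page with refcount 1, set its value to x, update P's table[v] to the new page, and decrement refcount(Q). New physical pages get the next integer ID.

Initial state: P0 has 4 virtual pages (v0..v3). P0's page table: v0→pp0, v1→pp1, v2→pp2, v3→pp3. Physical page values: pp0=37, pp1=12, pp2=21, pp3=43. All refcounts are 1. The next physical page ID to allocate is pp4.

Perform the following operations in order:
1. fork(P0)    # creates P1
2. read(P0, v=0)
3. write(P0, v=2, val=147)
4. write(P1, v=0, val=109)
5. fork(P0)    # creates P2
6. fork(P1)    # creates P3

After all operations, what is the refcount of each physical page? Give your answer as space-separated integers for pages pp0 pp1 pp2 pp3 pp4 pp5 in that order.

Op 1: fork(P0) -> P1. 4 ppages; refcounts: pp0:2 pp1:2 pp2:2 pp3:2
Op 2: read(P0, v0) -> 37. No state change.
Op 3: write(P0, v2, 147). refcount(pp2)=2>1 -> COPY to pp4. 5 ppages; refcounts: pp0:2 pp1:2 pp2:1 pp3:2 pp4:1
Op 4: write(P1, v0, 109). refcount(pp0)=2>1 -> COPY to pp5. 6 ppages; refcounts: pp0:1 pp1:2 pp2:1 pp3:2 pp4:1 pp5:1
Op 5: fork(P0) -> P2. 6 ppages; refcounts: pp0:2 pp1:3 pp2:1 pp3:3 pp4:2 pp5:1
Op 6: fork(P1) -> P3. 6 ppages; refcounts: pp0:2 pp1:4 pp2:2 pp3:4 pp4:2 pp5:2

Answer: 2 4 2 4 2 2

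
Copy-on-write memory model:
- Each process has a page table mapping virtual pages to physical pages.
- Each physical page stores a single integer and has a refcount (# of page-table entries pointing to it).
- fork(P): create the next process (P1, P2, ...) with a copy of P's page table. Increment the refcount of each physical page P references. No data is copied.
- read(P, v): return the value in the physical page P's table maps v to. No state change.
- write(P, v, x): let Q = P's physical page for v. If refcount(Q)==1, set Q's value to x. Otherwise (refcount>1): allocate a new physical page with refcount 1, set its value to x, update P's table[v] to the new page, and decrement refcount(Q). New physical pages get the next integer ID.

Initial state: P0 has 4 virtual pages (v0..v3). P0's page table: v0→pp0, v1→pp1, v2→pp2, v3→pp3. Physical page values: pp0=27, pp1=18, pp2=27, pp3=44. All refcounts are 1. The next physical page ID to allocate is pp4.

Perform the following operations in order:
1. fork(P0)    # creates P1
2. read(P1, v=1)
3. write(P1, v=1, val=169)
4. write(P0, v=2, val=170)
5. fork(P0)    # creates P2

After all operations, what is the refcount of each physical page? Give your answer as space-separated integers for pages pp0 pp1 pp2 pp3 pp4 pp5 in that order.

Answer: 3 2 1 3 1 2

Derivation:
Op 1: fork(P0) -> P1. 4 ppages; refcounts: pp0:2 pp1:2 pp2:2 pp3:2
Op 2: read(P1, v1) -> 18. No state change.
Op 3: write(P1, v1, 169). refcount(pp1)=2>1 -> COPY to pp4. 5 ppages; refcounts: pp0:2 pp1:1 pp2:2 pp3:2 pp4:1
Op 4: write(P0, v2, 170). refcount(pp2)=2>1 -> COPY to pp5. 6 ppages; refcounts: pp0:2 pp1:1 pp2:1 pp3:2 pp4:1 pp5:1
Op 5: fork(P0) -> P2. 6 ppages; refcounts: pp0:3 pp1:2 pp2:1 pp3:3 pp4:1 pp5:2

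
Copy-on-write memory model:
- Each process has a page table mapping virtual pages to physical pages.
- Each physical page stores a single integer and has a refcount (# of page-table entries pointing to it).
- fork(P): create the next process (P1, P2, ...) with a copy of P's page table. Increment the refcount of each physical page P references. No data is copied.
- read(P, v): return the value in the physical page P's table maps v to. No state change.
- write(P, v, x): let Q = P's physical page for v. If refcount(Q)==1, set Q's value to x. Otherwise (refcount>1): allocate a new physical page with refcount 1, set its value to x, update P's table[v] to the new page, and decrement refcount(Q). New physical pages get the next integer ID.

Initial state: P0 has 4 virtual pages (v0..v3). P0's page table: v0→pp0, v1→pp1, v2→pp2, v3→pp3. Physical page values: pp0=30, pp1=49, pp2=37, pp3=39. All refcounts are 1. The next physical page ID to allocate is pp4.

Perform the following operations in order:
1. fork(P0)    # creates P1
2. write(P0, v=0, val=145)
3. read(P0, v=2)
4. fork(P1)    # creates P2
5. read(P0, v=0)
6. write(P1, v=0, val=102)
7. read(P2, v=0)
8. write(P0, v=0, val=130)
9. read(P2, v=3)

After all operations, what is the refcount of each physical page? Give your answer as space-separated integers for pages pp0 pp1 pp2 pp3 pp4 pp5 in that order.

Op 1: fork(P0) -> P1. 4 ppages; refcounts: pp0:2 pp1:2 pp2:2 pp3:2
Op 2: write(P0, v0, 145). refcount(pp0)=2>1 -> COPY to pp4. 5 ppages; refcounts: pp0:1 pp1:2 pp2:2 pp3:2 pp4:1
Op 3: read(P0, v2) -> 37. No state change.
Op 4: fork(P1) -> P2. 5 ppages; refcounts: pp0:2 pp1:3 pp2:3 pp3:3 pp4:1
Op 5: read(P0, v0) -> 145. No state change.
Op 6: write(P1, v0, 102). refcount(pp0)=2>1 -> COPY to pp5. 6 ppages; refcounts: pp0:1 pp1:3 pp2:3 pp3:3 pp4:1 pp5:1
Op 7: read(P2, v0) -> 30. No state change.
Op 8: write(P0, v0, 130). refcount(pp4)=1 -> write in place. 6 ppages; refcounts: pp0:1 pp1:3 pp2:3 pp3:3 pp4:1 pp5:1
Op 9: read(P2, v3) -> 39. No state change.

Answer: 1 3 3 3 1 1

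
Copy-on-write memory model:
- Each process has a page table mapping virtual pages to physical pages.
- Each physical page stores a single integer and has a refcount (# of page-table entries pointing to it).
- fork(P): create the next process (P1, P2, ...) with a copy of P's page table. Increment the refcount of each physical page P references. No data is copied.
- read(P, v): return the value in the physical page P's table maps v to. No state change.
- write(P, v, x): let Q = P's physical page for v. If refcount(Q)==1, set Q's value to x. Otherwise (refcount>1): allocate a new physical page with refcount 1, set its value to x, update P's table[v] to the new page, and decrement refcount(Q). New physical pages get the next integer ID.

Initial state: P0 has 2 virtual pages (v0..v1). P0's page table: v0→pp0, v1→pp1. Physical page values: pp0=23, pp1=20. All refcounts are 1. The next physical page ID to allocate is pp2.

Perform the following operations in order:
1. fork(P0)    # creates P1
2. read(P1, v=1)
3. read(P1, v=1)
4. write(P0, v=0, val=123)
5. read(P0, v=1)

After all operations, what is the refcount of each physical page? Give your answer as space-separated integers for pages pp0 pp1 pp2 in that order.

Answer: 1 2 1

Derivation:
Op 1: fork(P0) -> P1. 2 ppages; refcounts: pp0:2 pp1:2
Op 2: read(P1, v1) -> 20. No state change.
Op 3: read(P1, v1) -> 20. No state change.
Op 4: write(P0, v0, 123). refcount(pp0)=2>1 -> COPY to pp2. 3 ppages; refcounts: pp0:1 pp1:2 pp2:1
Op 5: read(P0, v1) -> 20. No state change.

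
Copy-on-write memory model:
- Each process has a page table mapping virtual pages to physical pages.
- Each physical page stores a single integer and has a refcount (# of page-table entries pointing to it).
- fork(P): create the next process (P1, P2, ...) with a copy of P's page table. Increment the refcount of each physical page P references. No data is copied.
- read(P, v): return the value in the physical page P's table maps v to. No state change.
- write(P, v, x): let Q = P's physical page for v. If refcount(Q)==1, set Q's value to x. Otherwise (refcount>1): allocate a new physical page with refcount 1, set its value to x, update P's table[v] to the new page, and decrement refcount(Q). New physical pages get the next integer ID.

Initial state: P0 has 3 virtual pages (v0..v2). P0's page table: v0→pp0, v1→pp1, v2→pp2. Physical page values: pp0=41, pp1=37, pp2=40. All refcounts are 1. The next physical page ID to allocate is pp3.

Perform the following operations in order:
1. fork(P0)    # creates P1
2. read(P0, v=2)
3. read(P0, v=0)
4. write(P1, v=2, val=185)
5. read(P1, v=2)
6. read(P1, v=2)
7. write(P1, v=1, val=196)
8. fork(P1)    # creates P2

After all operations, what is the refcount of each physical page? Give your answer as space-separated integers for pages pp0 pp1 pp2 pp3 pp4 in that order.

Answer: 3 1 1 2 2

Derivation:
Op 1: fork(P0) -> P1. 3 ppages; refcounts: pp0:2 pp1:2 pp2:2
Op 2: read(P0, v2) -> 40. No state change.
Op 3: read(P0, v0) -> 41. No state change.
Op 4: write(P1, v2, 185). refcount(pp2)=2>1 -> COPY to pp3. 4 ppages; refcounts: pp0:2 pp1:2 pp2:1 pp3:1
Op 5: read(P1, v2) -> 185. No state change.
Op 6: read(P1, v2) -> 185. No state change.
Op 7: write(P1, v1, 196). refcount(pp1)=2>1 -> COPY to pp4. 5 ppages; refcounts: pp0:2 pp1:1 pp2:1 pp3:1 pp4:1
Op 8: fork(P1) -> P2. 5 ppages; refcounts: pp0:3 pp1:1 pp2:1 pp3:2 pp4:2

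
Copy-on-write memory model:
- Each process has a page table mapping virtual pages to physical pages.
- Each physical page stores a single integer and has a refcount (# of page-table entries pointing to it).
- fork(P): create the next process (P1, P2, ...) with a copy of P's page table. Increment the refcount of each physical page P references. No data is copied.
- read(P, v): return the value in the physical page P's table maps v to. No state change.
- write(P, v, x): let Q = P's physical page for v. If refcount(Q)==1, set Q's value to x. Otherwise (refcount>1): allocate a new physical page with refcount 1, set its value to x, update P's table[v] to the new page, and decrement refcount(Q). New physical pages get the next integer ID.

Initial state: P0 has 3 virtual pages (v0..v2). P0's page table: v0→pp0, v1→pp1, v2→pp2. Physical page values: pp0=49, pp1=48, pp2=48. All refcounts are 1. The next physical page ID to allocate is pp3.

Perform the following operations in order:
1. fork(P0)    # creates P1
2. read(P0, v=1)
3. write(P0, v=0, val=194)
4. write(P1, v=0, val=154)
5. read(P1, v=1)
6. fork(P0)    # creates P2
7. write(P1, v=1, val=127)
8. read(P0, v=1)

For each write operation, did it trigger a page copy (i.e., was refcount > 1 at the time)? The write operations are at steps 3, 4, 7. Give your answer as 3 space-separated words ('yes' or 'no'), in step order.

Op 1: fork(P0) -> P1. 3 ppages; refcounts: pp0:2 pp1:2 pp2:2
Op 2: read(P0, v1) -> 48. No state change.
Op 3: write(P0, v0, 194). refcount(pp0)=2>1 -> COPY to pp3. 4 ppages; refcounts: pp0:1 pp1:2 pp2:2 pp3:1
Op 4: write(P1, v0, 154). refcount(pp0)=1 -> write in place. 4 ppages; refcounts: pp0:1 pp1:2 pp2:2 pp3:1
Op 5: read(P1, v1) -> 48. No state change.
Op 6: fork(P0) -> P2. 4 ppages; refcounts: pp0:1 pp1:3 pp2:3 pp3:2
Op 7: write(P1, v1, 127). refcount(pp1)=3>1 -> COPY to pp4. 5 ppages; refcounts: pp0:1 pp1:2 pp2:3 pp3:2 pp4:1
Op 8: read(P0, v1) -> 48. No state change.

yes no yes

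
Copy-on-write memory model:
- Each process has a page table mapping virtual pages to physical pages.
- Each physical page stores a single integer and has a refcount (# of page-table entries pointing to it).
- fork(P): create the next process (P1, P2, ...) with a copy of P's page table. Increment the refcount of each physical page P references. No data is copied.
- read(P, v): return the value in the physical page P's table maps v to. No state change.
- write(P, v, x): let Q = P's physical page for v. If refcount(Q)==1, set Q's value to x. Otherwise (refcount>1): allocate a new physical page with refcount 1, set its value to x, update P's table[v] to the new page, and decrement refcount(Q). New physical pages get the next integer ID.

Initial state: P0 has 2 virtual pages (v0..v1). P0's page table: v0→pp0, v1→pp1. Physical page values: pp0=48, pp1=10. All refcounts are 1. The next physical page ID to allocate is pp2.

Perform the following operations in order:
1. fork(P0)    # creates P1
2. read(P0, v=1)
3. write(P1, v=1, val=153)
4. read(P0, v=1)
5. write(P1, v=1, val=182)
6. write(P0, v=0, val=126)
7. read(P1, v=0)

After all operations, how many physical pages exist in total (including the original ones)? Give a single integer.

Answer: 4

Derivation:
Op 1: fork(P0) -> P1. 2 ppages; refcounts: pp0:2 pp1:2
Op 2: read(P0, v1) -> 10. No state change.
Op 3: write(P1, v1, 153). refcount(pp1)=2>1 -> COPY to pp2. 3 ppages; refcounts: pp0:2 pp1:1 pp2:1
Op 4: read(P0, v1) -> 10. No state change.
Op 5: write(P1, v1, 182). refcount(pp2)=1 -> write in place. 3 ppages; refcounts: pp0:2 pp1:1 pp2:1
Op 6: write(P0, v0, 126). refcount(pp0)=2>1 -> COPY to pp3. 4 ppages; refcounts: pp0:1 pp1:1 pp2:1 pp3:1
Op 7: read(P1, v0) -> 48. No state change.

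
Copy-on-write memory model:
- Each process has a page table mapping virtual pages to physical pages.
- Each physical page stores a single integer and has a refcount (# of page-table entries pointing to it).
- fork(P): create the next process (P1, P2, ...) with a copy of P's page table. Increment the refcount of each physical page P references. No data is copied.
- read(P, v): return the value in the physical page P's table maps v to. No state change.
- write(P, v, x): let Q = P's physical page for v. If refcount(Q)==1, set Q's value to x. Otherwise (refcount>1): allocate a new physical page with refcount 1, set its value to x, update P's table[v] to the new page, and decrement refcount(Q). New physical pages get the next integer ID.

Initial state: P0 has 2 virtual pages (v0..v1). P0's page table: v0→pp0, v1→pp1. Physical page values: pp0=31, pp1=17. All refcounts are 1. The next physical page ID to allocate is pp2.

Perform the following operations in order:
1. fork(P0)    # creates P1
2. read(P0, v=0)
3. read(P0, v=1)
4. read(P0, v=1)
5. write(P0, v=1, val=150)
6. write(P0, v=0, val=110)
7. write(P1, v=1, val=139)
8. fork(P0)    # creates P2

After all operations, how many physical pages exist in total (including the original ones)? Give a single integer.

Answer: 4

Derivation:
Op 1: fork(P0) -> P1. 2 ppages; refcounts: pp0:2 pp1:2
Op 2: read(P0, v0) -> 31. No state change.
Op 3: read(P0, v1) -> 17. No state change.
Op 4: read(P0, v1) -> 17. No state change.
Op 5: write(P0, v1, 150). refcount(pp1)=2>1 -> COPY to pp2. 3 ppages; refcounts: pp0:2 pp1:1 pp2:1
Op 6: write(P0, v0, 110). refcount(pp0)=2>1 -> COPY to pp3. 4 ppages; refcounts: pp0:1 pp1:1 pp2:1 pp3:1
Op 7: write(P1, v1, 139). refcount(pp1)=1 -> write in place. 4 ppages; refcounts: pp0:1 pp1:1 pp2:1 pp3:1
Op 8: fork(P0) -> P2. 4 ppages; refcounts: pp0:1 pp1:1 pp2:2 pp3:2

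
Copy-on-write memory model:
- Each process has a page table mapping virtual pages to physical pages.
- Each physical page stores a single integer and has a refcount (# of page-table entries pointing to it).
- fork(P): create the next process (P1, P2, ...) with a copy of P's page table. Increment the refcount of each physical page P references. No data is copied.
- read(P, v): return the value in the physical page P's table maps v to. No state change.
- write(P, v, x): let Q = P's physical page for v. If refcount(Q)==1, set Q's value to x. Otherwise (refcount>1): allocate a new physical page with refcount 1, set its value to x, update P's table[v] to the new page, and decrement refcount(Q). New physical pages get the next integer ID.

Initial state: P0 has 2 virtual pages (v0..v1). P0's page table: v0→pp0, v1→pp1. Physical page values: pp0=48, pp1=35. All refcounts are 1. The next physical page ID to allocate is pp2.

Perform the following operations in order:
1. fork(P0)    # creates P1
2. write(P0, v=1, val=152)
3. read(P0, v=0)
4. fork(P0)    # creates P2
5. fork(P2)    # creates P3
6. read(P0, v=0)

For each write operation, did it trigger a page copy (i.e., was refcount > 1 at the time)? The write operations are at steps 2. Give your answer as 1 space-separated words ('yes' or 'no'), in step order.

Op 1: fork(P0) -> P1. 2 ppages; refcounts: pp0:2 pp1:2
Op 2: write(P0, v1, 152). refcount(pp1)=2>1 -> COPY to pp2. 3 ppages; refcounts: pp0:2 pp1:1 pp2:1
Op 3: read(P0, v0) -> 48. No state change.
Op 4: fork(P0) -> P2. 3 ppages; refcounts: pp0:3 pp1:1 pp2:2
Op 5: fork(P2) -> P3. 3 ppages; refcounts: pp0:4 pp1:1 pp2:3
Op 6: read(P0, v0) -> 48. No state change.

yes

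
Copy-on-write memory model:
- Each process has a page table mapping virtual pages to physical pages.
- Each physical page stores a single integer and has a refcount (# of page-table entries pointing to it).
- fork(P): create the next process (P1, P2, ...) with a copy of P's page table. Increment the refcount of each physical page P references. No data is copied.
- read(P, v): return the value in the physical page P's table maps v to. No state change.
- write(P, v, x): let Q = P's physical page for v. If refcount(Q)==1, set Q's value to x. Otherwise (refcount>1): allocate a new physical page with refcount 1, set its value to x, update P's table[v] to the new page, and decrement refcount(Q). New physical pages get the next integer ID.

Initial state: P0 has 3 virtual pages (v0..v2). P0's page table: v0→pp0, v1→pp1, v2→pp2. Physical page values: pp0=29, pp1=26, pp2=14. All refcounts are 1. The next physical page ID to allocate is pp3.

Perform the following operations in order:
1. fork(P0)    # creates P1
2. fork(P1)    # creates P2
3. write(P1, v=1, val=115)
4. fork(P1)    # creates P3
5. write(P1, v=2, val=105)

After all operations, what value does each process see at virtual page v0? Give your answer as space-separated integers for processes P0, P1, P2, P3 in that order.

Op 1: fork(P0) -> P1. 3 ppages; refcounts: pp0:2 pp1:2 pp2:2
Op 2: fork(P1) -> P2. 3 ppages; refcounts: pp0:3 pp1:3 pp2:3
Op 3: write(P1, v1, 115). refcount(pp1)=3>1 -> COPY to pp3. 4 ppages; refcounts: pp0:3 pp1:2 pp2:3 pp3:1
Op 4: fork(P1) -> P3. 4 ppages; refcounts: pp0:4 pp1:2 pp2:4 pp3:2
Op 5: write(P1, v2, 105). refcount(pp2)=4>1 -> COPY to pp4. 5 ppages; refcounts: pp0:4 pp1:2 pp2:3 pp3:2 pp4:1
P0: v0 -> pp0 = 29
P1: v0 -> pp0 = 29
P2: v0 -> pp0 = 29
P3: v0 -> pp0 = 29

Answer: 29 29 29 29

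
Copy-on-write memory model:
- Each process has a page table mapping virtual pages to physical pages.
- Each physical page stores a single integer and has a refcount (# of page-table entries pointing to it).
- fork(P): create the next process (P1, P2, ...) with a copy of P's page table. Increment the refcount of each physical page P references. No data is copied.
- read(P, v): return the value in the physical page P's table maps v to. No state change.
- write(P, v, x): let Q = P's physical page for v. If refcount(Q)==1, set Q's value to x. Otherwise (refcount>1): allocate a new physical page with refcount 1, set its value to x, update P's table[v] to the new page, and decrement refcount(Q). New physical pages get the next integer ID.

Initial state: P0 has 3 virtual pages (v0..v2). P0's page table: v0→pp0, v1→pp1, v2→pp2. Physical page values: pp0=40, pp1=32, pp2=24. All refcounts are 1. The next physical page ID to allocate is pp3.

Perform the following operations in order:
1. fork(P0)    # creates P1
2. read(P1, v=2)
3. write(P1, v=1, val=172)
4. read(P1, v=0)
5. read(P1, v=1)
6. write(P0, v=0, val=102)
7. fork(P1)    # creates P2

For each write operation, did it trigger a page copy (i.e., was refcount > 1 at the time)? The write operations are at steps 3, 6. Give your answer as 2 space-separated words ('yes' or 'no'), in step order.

Op 1: fork(P0) -> P1. 3 ppages; refcounts: pp0:2 pp1:2 pp2:2
Op 2: read(P1, v2) -> 24. No state change.
Op 3: write(P1, v1, 172). refcount(pp1)=2>1 -> COPY to pp3. 4 ppages; refcounts: pp0:2 pp1:1 pp2:2 pp3:1
Op 4: read(P1, v0) -> 40. No state change.
Op 5: read(P1, v1) -> 172. No state change.
Op 6: write(P0, v0, 102). refcount(pp0)=2>1 -> COPY to pp4. 5 ppages; refcounts: pp0:1 pp1:1 pp2:2 pp3:1 pp4:1
Op 7: fork(P1) -> P2. 5 ppages; refcounts: pp0:2 pp1:1 pp2:3 pp3:2 pp4:1

yes yes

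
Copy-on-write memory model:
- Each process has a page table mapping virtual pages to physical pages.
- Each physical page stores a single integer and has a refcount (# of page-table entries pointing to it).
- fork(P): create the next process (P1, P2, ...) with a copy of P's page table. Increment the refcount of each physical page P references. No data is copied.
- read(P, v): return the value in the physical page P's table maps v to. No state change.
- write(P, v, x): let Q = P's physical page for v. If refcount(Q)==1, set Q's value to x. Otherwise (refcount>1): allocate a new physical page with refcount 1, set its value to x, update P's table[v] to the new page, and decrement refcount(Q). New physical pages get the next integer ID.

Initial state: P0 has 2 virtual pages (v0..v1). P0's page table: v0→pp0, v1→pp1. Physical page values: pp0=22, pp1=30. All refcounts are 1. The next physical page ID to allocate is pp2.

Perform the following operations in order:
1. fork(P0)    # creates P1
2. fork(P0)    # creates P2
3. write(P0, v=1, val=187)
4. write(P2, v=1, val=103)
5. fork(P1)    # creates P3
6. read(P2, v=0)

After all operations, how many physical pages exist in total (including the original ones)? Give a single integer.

Op 1: fork(P0) -> P1. 2 ppages; refcounts: pp0:2 pp1:2
Op 2: fork(P0) -> P2. 2 ppages; refcounts: pp0:3 pp1:3
Op 3: write(P0, v1, 187). refcount(pp1)=3>1 -> COPY to pp2. 3 ppages; refcounts: pp0:3 pp1:2 pp2:1
Op 4: write(P2, v1, 103). refcount(pp1)=2>1 -> COPY to pp3. 4 ppages; refcounts: pp0:3 pp1:1 pp2:1 pp3:1
Op 5: fork(P1) -> P3. 4 ppages; refcounts: pp0:4 pp1:2 pp2:1 pp3:1
Op 6: read(P2, v0) -> 22. No state change.

Answer: 4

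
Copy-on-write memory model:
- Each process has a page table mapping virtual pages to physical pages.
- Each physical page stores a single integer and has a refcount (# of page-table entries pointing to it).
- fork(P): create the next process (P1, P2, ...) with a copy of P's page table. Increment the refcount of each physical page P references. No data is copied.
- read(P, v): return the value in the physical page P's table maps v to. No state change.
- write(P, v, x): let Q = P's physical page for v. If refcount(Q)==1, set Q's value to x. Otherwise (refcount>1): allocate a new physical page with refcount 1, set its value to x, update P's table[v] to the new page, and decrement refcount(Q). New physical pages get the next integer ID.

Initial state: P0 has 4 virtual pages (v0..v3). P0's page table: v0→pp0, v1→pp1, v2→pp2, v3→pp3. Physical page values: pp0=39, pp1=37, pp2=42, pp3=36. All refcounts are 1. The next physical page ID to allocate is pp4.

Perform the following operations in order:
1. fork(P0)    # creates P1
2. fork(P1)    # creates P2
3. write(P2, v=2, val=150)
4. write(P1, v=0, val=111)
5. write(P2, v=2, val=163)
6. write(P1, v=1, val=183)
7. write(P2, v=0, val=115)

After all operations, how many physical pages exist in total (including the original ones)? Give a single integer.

Op 1: fork(P0) -> P1. 4 ppages; refcounts: pp0:2 pp1:2 pp2:2 pp3:2
Op 2: fork(P1) -> P2. 4 ppages; refcounts: pp0:3 pp1:3 pp2:3 pp3:3
Op 3: write(P2, v2, 150). refcount(pp2)=3>1 -> COPY to pp4. 5 ppages; refcounts: pp0:3 pp1:3 pp2:2 pp3:3 pp4:1
Op 4: write(P1, v0, 111). refcount(pp0)=3>1 -> COPY to pp5. 6 ppages; refcounts: pp0:2 pp1:3 pp2:2 pp3:3 pp4:1 pp5:1
Op 5: write(P2, v2, 163). refcount(pp4)=1 -> write in place. 6 ppages; refcounts: pp0:2 pp1:3 pp2:2 pp3:3 pp4:1 pp5:1
Op 6: write(P1, v1, 183). refcount(pp1)=3>1 -> COPY to pp6. 7 ppages; refcounts: pp0:2 pp1:2 pp2:2 pp3:3 pp4:1 pp5:1 pp6:1
Op 7: write(P2, v0, 115). refcount(pp0)=2>1 -> COPY to pp7. 8 ppages; refcounts: pp0:1 pp1:2 pp2:2 pp3:3 pp4:1 pp5:1 pp6:1 pp7:1

Answer: 8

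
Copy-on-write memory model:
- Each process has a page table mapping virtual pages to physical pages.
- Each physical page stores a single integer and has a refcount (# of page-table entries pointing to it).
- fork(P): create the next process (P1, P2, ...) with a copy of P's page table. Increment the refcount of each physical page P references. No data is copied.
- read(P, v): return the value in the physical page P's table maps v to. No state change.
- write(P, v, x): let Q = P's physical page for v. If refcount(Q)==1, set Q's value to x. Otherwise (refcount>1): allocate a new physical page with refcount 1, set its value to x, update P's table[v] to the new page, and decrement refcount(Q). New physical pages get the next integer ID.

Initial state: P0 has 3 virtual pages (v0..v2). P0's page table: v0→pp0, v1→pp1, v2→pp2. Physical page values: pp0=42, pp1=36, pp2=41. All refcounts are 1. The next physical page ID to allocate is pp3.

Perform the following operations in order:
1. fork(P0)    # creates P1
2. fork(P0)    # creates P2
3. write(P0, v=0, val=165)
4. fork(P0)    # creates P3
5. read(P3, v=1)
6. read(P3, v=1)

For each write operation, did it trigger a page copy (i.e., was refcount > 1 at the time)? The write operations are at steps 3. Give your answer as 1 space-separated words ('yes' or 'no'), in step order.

Op 1: fork(P0) -> P1. 3 ppages; refcounts: pp0:2 pp1:2 pp2:2
Op 2: fork(P0) -> P2. 3 ppages; refcounts: pp0:3 pp1:3 pp2:3
Op 3: write(P0, v0, 165). refcount(pp0)=3>1 -> COPY to pp3. 4 ppages; refcounts: pp0:2 pp1:3 pp2:3 pp3:1
Op 4: fork(P0) -> P3. 4 ppages; refcounts: pp0:2 pp1:4 pp2:4 pp3:2
Op 5: read(P3, v1) -> 36. No state change.
Op 6: read(P3, v1) -> 36. No state change.

yes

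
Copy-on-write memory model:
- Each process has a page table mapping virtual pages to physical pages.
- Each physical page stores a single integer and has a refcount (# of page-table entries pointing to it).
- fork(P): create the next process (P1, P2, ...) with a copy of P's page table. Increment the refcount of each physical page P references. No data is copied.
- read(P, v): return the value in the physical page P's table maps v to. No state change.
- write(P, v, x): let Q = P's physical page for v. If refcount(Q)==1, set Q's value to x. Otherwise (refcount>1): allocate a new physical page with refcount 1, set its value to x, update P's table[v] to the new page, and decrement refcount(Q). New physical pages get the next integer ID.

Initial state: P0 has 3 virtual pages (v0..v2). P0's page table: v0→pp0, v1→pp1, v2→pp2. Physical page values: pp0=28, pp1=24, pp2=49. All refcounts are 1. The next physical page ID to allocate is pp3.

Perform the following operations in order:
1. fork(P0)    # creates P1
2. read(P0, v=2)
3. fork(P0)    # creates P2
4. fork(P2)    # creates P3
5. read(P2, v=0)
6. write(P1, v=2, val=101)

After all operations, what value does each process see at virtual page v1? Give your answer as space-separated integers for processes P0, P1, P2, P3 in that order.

Answer: 24 24 24 24

Derivation:
Op 1: fork(P0) -> P1. 3 ppages; refcounts: pp0:2 pp1:2 pp2:2
Op 2: read(P0, v2) -> 49. No state change.
Op 3: fork(P0) -> P2. 3 ppages; refcounts: pp0:3 pp1:3 pp2:3
Op 4: fork(P2) -> P3. 3 ppages; refcounts: pp0:4 pp1:4 pp2:4
Op 5: read(P2, v0) -> 28. No state change.
Op 6: write(P1, v2, 101). refcount(pp2)=4>1 -> COPY to pp3. 4 ppages; refcounts: pp0:4 pp1:4 pp2:3 pp3:1
P0: v1 -> pp1 = 24
P1: v1 -> pp1 = 24
P2: v1 -> pp1 = 24
P3: v1 -> pp1 = 24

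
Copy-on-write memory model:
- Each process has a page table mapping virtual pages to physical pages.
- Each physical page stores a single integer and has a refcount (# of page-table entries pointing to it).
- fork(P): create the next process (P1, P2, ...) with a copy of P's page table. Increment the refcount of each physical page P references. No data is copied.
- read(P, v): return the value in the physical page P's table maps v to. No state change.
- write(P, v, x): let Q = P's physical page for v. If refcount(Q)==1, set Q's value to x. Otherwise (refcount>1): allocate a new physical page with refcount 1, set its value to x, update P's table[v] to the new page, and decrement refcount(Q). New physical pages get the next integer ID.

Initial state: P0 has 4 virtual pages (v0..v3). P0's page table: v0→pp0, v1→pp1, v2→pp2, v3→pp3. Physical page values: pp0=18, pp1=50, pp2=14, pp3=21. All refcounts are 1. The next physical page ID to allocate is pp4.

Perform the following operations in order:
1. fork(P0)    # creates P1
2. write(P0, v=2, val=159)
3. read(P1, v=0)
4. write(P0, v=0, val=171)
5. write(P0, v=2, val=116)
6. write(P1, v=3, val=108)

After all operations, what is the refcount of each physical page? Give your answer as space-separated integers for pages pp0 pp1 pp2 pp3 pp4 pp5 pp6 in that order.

Op 1: fork(P0) -> P1. 4 ppages; refcounts: pp0:2 pp1:2 pp2:2 pp3:2
Op 2: write(P0, v2, 159). refcount(pp2)=2>1 -> COPY to pp4. 5 ppages; refcounts: pp0:2 pp1:2 pp2:1 pp3:2 pp4:1
Op 3: read(P1, v0) -> 18. No state change.
Op 4: write(P0, v0, 171). refcount(pp0)=2>1 -> COPY to pp5. 6 ppages; refcounts: pp0:1 pp1:2 pp2:1 pp3:2 pp4:1 pp5:1
Op 5: write(P0, v2, 116). refcount(pp4)=1 -> write in place. 6 ppages; refcounts: pp0:1 pp1:2 pp2:1 pp3:2 pp4:1 pp5:1
Op 6: write(P1, v3, 108). refcount(pp3)=2>1 -> COPY to pp6. 7 ppages; refcounts: pp0:1 pp1:2 pp2:1 pp3:1 pp4:1 pp5:1 pp6:1

Answer: 1 2 1 1 1 1 1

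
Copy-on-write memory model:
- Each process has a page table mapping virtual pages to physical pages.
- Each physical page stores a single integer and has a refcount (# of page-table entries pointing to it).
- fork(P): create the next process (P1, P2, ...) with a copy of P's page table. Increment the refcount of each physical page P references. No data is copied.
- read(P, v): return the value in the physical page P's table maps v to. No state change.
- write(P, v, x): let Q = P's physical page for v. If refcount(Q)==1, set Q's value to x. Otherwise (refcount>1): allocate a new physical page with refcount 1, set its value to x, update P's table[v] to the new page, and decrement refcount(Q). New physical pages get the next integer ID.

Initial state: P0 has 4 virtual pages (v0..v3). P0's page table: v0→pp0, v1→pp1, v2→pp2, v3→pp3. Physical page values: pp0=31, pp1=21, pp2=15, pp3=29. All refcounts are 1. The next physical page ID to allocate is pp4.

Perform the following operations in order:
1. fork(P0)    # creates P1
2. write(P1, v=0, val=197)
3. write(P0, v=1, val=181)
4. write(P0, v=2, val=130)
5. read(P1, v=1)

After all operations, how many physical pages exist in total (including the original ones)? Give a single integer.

Op 1: fork(P0) -> P1. 4 ppages; refcounts: pp0:2 pp1:2 pp2:2 pp3:2
Op 2: write(P1, v0, 197). refcount(pp0)=2>1 -> COPY to pp4. 5 ppages; refcounts: pp0:1 pp1:2 pp2:2 pp3:2 pp4:1
Op 3: write(P0, v1, 181). refcount(pp1)=2>1 -> COPY to pp5. 6 ppages; refcounts: pp0:1 pp1:1 pp2:2 pp3:2 pp4:1 pp5:1
Op 4: write(P0, v2, 130). refcount(pp2)=2>1 -> COPY to pp6. 7 ppages; refcounts: pp0:1 pp1:1 pp2:1 pp3:2 pp4:1 pp5:1 pp6:1
Op 5: read(P1, v1) -> 21. No state change.

Answer: 7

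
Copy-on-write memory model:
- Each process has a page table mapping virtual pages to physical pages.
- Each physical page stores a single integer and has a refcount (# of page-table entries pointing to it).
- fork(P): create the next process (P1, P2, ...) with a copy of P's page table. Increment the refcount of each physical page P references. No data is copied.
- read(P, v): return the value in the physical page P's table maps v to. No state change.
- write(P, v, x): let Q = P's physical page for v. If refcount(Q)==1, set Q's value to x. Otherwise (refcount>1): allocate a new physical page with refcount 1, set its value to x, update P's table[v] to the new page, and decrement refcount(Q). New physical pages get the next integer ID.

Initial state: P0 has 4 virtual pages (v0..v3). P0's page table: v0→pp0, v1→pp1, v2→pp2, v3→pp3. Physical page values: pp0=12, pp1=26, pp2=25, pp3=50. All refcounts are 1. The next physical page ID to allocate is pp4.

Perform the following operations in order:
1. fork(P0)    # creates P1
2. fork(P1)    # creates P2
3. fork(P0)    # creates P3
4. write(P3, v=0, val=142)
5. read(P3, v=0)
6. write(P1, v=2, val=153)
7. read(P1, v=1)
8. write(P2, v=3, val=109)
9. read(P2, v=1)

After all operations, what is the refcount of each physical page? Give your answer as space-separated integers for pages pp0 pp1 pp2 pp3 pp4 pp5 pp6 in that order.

Answer: 3 4 3 3 1 1 1

Derivation:
Op 1: fork(P0) -> P1. 4 ppages; refcounts: pp0:2 pp1:2 pp2:2 pp3:2
Op 2: fork(P1) -> P2. 4 ppages; refcounts: pp0:3 pp1:3 pp2:3 pp3:3
Op 3: fork(P0) -> P3. 4 ppages; refcounts: pp0:4 pp1:4 pp2:4 pp3:4
Op 4: write(P3, v0, 142). refcount(pp0)=4>1 -> COPY to pp4. 5 ppages; refcounts: pp0:3 pp1:4 pp2:4 pp3:4 pp4:1
Op 5: read(P3, v0) -> 142. No state change.
Op 6: write(P1, v2, 153). refcount(pp2)=4>1 -> COPY to pp5. 6 ppages; refcounts: pp0:3 pp1:4 pp2:3 pp3:4 pp4:1 pp5:1
Op 7: read(P1, v1) -> 26. No state change.
Op 8: write(P2, v3, 109). refcount(pp3)=4>1 -> COPY to pp6. 7 ppages; refcounts: pp0:3 pp1:4 pp2:3 pp3:3 pp4:1 pp5:1 pp6:1
Op 9: read(P2, v1) -> 26. No state change.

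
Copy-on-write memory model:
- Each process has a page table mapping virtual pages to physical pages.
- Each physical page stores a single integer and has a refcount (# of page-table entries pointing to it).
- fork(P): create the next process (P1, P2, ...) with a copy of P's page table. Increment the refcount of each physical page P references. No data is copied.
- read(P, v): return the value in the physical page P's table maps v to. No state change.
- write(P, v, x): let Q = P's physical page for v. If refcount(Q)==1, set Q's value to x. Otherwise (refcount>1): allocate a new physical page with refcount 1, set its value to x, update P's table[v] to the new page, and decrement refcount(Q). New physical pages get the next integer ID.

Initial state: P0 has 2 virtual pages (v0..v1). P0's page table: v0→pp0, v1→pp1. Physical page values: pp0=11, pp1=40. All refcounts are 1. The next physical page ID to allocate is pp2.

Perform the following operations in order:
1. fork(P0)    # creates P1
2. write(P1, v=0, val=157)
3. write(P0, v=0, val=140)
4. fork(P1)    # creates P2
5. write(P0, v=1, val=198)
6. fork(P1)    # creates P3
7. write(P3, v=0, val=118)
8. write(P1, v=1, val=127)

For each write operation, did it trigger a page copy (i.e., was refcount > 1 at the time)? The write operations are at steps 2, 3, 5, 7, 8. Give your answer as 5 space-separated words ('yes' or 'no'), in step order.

Op 1: fork(P0) -> P1. 2 ppages; refcounts: pp0:2 pp1:2
Op 2: write(P1, v0, 157). refcount(pp0)=2>1 -> COPY to pp2. 3 ppages; refcounts: pp0:1 pp1:2 pp2:1
Op 3: write(P0, v0, 140). refcount(pp0)=1 -> write in place. 3 ppages; refcounts: pp0:1 pp1:2 pp2:1
Op 4: fork(P1) -> P2. 3 ppages; refcounts: pp0:1 pp1:3 pp2:2
Op 5: write(P0, v1, 198). refcount(pp1)=3>1 -> COPY to pp3. 4 ppages; refcounts: pp0:1 pp1:2 pp2:2 pp3:1
Op 6: fork(P1) -> P3. 4 ppages; refcounts: pp0:1 pp1:3 pp2:3 pp3:1
Op 7: write(P3, v0, 118). refcount(pp2)=3>1 -> COPY to pp4. 5 ppages; refcounts: pp0:1 pp1:3 pp2:2 pp3:1 pp4:1
Op 8: write(P1, v1, 127). refcount(pp1)=3>1 -> COPY to pp5. 6 ppages; refcounts: pp0:1 pp1:2 pp2:2 pp3:1 pp4:1 pp5:1

yes no yes yes yes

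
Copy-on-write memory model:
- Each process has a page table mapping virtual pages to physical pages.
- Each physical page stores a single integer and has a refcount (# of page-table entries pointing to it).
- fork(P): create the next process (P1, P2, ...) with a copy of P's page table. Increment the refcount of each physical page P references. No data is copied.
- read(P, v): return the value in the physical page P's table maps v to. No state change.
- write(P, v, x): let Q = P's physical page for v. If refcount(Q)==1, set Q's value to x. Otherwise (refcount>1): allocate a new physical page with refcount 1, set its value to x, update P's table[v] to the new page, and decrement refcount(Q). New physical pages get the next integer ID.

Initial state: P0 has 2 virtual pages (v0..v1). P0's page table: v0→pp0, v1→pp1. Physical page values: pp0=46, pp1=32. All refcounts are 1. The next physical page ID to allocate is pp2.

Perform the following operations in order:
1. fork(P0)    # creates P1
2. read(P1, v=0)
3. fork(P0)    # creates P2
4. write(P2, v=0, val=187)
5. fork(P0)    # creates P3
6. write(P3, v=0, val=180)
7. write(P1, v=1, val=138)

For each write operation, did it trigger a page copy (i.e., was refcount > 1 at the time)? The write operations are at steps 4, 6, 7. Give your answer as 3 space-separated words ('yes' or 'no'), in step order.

Op 1: fork(P0) -> P1. 2 ppages; refcounts: pp0:2 pp1:2
Op 2: read(P1, v0) -> 46. No state change.
Op 3: fork(P0) -> P2. 2 ppages; refcounts: pp0:3 pp1:3
Op 4: write(P2, v0, 187). refcount(pp0)=3>1 -> COPY to pp2. 3 ppages; refcounts: pp0:2 pp1:3 pp2:1
Op 5: fork(P0) -> P3. 3 ppages; refcounts: pp0:3 pp1:4 pp2:1
Op 6: write(P3, v0, 180). refcount(pp0)=3>1 -> COPY to pp3. 4 ppages; refcounts: pp0:2 pp1:4 pp2:1 pp3:1
Op 7: write(P1, v1, 138). refcount(pp1)=4>1 -> COPY to pp4. 5 ppages; refcounts: pp0:2 pp1:3 pp2:1 pp3:1 pp4:1

yes yes yes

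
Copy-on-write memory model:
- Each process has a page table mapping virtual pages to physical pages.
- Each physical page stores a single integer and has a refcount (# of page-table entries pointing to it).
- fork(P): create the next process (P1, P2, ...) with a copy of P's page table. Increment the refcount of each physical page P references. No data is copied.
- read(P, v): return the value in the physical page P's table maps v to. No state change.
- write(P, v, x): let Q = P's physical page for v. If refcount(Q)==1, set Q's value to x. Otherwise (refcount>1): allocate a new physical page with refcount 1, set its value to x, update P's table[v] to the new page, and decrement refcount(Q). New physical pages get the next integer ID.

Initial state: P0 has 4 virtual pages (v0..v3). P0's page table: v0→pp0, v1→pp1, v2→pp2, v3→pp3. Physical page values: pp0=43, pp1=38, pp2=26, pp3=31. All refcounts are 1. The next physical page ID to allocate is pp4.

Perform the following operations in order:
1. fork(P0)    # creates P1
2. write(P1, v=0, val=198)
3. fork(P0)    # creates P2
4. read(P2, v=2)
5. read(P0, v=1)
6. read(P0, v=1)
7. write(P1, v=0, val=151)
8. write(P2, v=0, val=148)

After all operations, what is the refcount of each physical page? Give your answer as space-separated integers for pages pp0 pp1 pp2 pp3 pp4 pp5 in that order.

Answer: 1 3 3 3 1 1

Derivation:
Op 1: fork(P0) -> P1. 4 ppages; refcounts: pp0:2 pp1:2 pp2:2 pp3:2
Op 2: write(P1, v0, 198). refcount(pp0)=2>1 -> COPY to pp4. 5 ppages; refcounts: pp0:1 pp1:2 pp2:2 pp3:2 pp4:1
Op 3: fork(P0) -> P2. 5 ppages; refcounts: pp0:2 pp1:3 pp2:3 pp3:3 pp4:1
Op 4: read(P2, v2) -> 26. No state change.
Op 5: read(P0, v1) -> 38. No state change.
Op 6: read(P0, v1) -> 38. No state change.
Op 7: write(P1, v0, 151). refcount(pp4)=1 -> write in place. 5 ppages; refcounts: pp0:2 pp1:3 pp2:3 pp3:3 pp4:1
Op 8: write(P2, v0, 148). refcount(pp0)=2>1 -> COPY to pp5. 6 ppages; refcounts: pp0:1 pp1:3 pp2:3 pp3:3 pp4:1 pp5:1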